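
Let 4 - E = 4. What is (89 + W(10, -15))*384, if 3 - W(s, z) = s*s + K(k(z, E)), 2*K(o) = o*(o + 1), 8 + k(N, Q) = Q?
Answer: -13824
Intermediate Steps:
E = 0 (E = 4 - 1*4 = 4 - 4 = 0)
k(N, Q) = -8 + Q
K(o) = o*(1 + o)/2 (K(o) = (o*(o + 1))/2 = (o*(1 + o))/2 = o*(1 + o)/2)
W(s, z) = -25 - s**2 (W(s, z) = 3 - (s*s + (-8 + 0)*(1 + (-8 + 0))/2) = 3 - (s**2 + (1/2)*(-8)*(1 - 8)) = 3 - (s**2 + (1/2)*(-8)*(-7)) = 3 - (s**2 + 28) = 3 - (28 + s**2) = 3 + (-28 - s**2) = -25 - s**2)
(89 + W(10, -15))*384 = (89 + (-25 - 1*10**2))*384 = (89 + (-25 - 1*100))*384 = (89 + (-25 - 100))*384 = (89 - 125)*384 = -36*384 = -13824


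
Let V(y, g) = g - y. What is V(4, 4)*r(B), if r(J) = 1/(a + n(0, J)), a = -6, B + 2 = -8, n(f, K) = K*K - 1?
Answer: 0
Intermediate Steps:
n(f, K) = -1 + K**2 (n(f, K) = K**2 - 1 = -1 + K**2)
B = -10 (B = -2 - 8 = -10)
r(J) = 1/(-7 + J**2) (r(J) = 1/(-6 + (-1 + J**2)) = 1/(-7 + J**2))
V(4, 4)*r(B) = (4 - 1*4)/(-7 + (-10)**2) = (4 - 4)/(-7 + 100) = 0/93 = 0*(1/93) = 0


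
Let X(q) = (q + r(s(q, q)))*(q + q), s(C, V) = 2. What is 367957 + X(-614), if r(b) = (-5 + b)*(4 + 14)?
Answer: 1188261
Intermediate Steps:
r(b) = -90 + 18*b (r(b) = (-5 + b)*18 = -90 + 18*b)
X(q) = 2*q*(-54 + q) (X(q) = (q + (-90 + 18*2))*(q + q) = (q + (-90 + 36))*(2*q) = (q - 54)*(2*q) = (-54 + q)*(2*q) = 2*q*(-54 + q))
367957 + X(-614) = 367957 + 2*(-614)*(-54 - 614) = 367957 + 2*(-614)*(-668) = 367957 + 820304 = 1188261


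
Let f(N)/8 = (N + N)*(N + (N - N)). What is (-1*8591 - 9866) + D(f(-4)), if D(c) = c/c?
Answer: -18456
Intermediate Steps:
f(N) = 16*N² (f(N) = 8*((N + N)*(N + (N - N))) = 8*((2*N)*(N + 0)) = 8*((2*N)*N) = 8*(2*N²) = 16*N²)
D(c) = 1
(-1*8591 - 9866) + D(f(-4)) = (-1*8591 - 9866) + 1 = (-8591 - 9866) + 1 = -18457 + 1 = -18456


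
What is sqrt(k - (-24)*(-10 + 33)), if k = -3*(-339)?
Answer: sqrt(1569) ≈ 39.611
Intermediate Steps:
k = 1017
sqrt(k - (-24)*(-10 + 33)) = sqrt(1017 - (-24)*(-10 + 33)) = sqrt(1017 - (-24)*23) = sqrt(1017 - 1*(-552)) = sqrt(1017 + 552) = sqrt(1569)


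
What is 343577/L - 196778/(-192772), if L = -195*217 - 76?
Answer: -28945204623/4085898926 ≈ -7.0842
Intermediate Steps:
L = -42391 (L = -42315 - 76 = -42391)
343577/L - 196778/(-192772) = 343577/(-42391) - 196778/(-192772) = 343577*(-1/42391) - 196778*(-1/192772) = -343577/42391 + 98389/96386 = -28945204623/4085898926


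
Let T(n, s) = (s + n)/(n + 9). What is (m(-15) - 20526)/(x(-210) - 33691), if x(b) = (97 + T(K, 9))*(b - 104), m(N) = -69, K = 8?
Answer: 20595/64463 ≈ 0.31949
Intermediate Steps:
T(n, s) = (n + s)/(9 + n)
x(b) = -10192 + 98*b (x(b) = (97 + (8 + 9)/(9 + 8))*(b - 104) = (97 + 17/17)*(-104 + b) = (97 + (1/17)*17)*(-104 + b) = (97 + 1)*(-104 + b) = 98*(-104 + b) = -10192 + 98*b)
(m(-15) - 20526)/(x(-210) - 33691) = (-69 - 20526)/((-10192 + 98*(-210)) - 33691) = -20595/((-10192 - 20580) - 33691) = -20595/(-30772 - 33691) = -20595/(-64463) = -20595*(-1/64463) = 20595/64463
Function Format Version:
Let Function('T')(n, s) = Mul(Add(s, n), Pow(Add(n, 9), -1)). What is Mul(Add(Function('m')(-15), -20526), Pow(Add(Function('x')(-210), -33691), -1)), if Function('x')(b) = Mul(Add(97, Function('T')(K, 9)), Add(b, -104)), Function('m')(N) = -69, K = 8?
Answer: Rational(20595, 64463) ≈ 0.31949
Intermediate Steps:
Function('T')(n, s) = Mul(Pow(Add(9, n), -1), Add(n, s)) (Function('T')(n, s) = Mul(Add(n, s), Pow(Add(9, n), -1)) = Mul(Pow(Add(9, n), -1), Add(n, s)))
Function('x')(b) = Add(-10192, Mul(98, b)) (Function('x')(b) = Mul(Add(97, Mul(Pow(Add(9, 8), -1), Add(8, 9))), Add(b, -104)) = Mul(Add(97, Mul(Pow(17, -1), 17)), Add(-104, b)) = Mul(Add(97, Mul(Rational(1, 17), 17)), Add(-104, b)) = Mul(Add(97, 1), Add(-104, b)) = Mul(98, Add(-104, b)) = Add(-10192, Mul(98, b)))
Mul(Add(Function('m')(-15), -20526), Pow(Add(Function('x')(-210), -33691), -1)) = Mul(Add(-69, -20526), Pow(Add(Add(-10192, Mul(98, -210)), -33691), -1)) = Mul(-20595, Pow(Add(Add(-10192, -20580), -33691), -1)) = Mul(-20595, Pow(Add(-30772, -33691), -1)) = Mul(-20595, Pow(-64463, -1)) = Mul(-20595, Rational(-1, 64463)) = Rational(20595, 64463)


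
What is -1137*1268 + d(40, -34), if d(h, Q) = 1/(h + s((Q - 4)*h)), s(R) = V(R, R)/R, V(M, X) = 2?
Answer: -43826723924/30399 ≈ -1.4417e+6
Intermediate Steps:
s(R) = 2/R
d(h, Q) = 1/(h + 2/(h*(-4 + Q))) (d(h, Q) = 1/(h + 2/(((Q - 4)*h))) = 1/(h + 2/(((-4 + Q)*h))) = 1/(h + 2/((h*(-4 + Q)))) = 1/(h + 2*(1/(h*(-4 + Q)))) = 1/(h + 2/(h*(-4 + Q))))
-1137*1268 + d(40, -34) = -1137*1268 + 40*(-4 - 34)/(2 + 40²*(-4 - 34)) = -1441716 + 40*(-38)/(2 + 1600*(-38)) = -1441716 + 40*(-38)/(2 - 60800) = -1441716 + 40*(-38)/(-60798) = -1441716 + 40*(-1/60798)*(-38) = -1441716 + 760/30399 = -43826723924/30399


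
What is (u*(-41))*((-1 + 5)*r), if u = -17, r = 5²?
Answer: 69700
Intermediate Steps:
r = 25
(u*(-41))*((-1 + 5)*r) = (-17*(-41))*((-1 + 5)*25) = 697*(4*25) = 697*100 = 69700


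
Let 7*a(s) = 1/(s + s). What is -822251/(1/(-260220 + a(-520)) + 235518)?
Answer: -1557673610823851/446165676257038 ≈ -3.4912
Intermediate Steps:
a(s) = 1/(14*s) (a(s) = 1/(7*(s + s)) = 1/(7*((2*s))) = (1/(2*s))/7 = 1/(14*s))
-822251/(1/(-260220 + a(-520)) + 235518) = -822251/(1/(-260220 + (1/14)/(-520)) + 235518) = -822251/(1/(-260220 + (1/14)*(-1/520)) + 235518) = -822251/(1/(-260220 - 1/7280) + 235518) = -822251/(1/(-1894401601/7280) + 235518) = -822251/(-7280/1894401601 + 235518) = -822251/446165676257038/1894401601 = -822251*1894401601/446165676257038 = -1557673610823851/446165676257038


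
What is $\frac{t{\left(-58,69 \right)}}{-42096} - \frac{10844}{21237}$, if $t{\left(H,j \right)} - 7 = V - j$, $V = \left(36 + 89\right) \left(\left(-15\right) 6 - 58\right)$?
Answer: $- \frac{3460435}{49666264} \approx -0.069674$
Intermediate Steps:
$V = -18500$ ($V = 125 \left(-90 - 58\right) = 125 \left(-148\right) = -18500$)
$t{\left(H,j \right)} = -18493 - j$ ($t{\left(H,j \right)} = 7 - \left(18500 + j\right) = -18493 - j$)
$\frac{t{\left(-58,69 \right)}}{-42096} - \frac{10844}{21237} = \frac{-18493 - 69}{-42096} - \frac{10844}{21237} = \left(-18493 - 69\right) \left(- \frac{1}{42096}\right) - \frac{10844}{21237} = \left(-18562\right) \left(- \frac{1}{42096}\right) - \frac{10844}{21237} = \frac{9281}{21048} - \frac{10844}{21237} = - \frac{3460435}{49666264}$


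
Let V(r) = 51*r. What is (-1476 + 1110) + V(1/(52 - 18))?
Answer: -729/2 ≈ -364.50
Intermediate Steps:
(-1476 + 1110) + V(1/(52 - 18)) = (-1476 + 1110) + 51/(52 - 18) = -366 + 51/34 = -366 + 51*(1/34) = -366 + 3/2 = -729/2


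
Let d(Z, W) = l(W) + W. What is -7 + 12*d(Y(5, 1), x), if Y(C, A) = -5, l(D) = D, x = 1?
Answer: 17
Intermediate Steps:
d(Z, W) = 2*W (d(Z, W) = W + W = 2*W)
-7 + 12*d(Y(5, 1), x) = -7 + 12*(2*1) = -7 + 12*2 = -7 + 24 = 17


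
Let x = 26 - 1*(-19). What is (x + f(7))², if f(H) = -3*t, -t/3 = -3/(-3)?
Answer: 2916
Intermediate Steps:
x = 45 (x = 26 + 19 = 45)
t = -3 (t = -(-9)/(-3) = -(-9)*(-1)/3 = -3*1 = -3)
f(H) = 9 (f(H) = -3*(-3) = 9)
(x + f(7))² = (45 + 9)² = 54² = 2916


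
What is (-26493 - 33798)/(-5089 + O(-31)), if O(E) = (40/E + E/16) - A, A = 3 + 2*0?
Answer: 9968112/842411 ≈ 11.833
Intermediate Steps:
A = 3 (A = 3 + 0 = 3)
O(E) = -3 + 40/E + E/16 (O(E) = (40/E + E/16) - 1*3 = (40/E + E*(1/16)) - 3 = (40/E + E/16) - 3 = -3 + 40/E + E/16)
(-26493 - 33798)/(-5089 + O(-31)) = (-26493 - 33798)/(-5089 + (-3 + 40/(-31) + (1/16)*(-31))) = -60291/(-5089 + (-3 + 40*(-1/31) - 31/16)) = -60291/(-5089 + (-3 - 40/31 - 31/16)) = -60291/(-5089 - 3089/496) = -60291/(-2527233/496) = -60291*(-496/2527233) = 9968112/842411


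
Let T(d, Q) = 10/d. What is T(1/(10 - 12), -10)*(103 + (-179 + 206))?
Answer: -2600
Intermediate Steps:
T(1/(10 - 12), -10)*(103 + (-179 + 206)) = (10/(1/(10 - 12)))*(103 + (-179 + 206)) = (10/(1/(-2)))*(103 + 27) = (10/(-½))*130 = (10*(-2))*130 = -20*130 = -2600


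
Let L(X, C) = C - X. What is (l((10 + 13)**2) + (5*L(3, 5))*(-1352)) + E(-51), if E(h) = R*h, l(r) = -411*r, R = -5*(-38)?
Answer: -240629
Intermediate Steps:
R = 190
E(h) = 190*h
(l((10 + 13)**2) + (5*L(3, 5))*(-1352)) + E(-51) = (-411*(10 + 13)**2 + (5*(5 - 1*3))*(-1352)) + 190*(-51) = (-411*23**2 + (5*(5 - 3))*(-1352)) - 9690 = (-411*529 + (5*2)*(-1352)) - 9690 = (-217419 + 10*(-1352)) - 9690 = (-217419 - 13520) - 9690 = -230939 - 9690 = -240629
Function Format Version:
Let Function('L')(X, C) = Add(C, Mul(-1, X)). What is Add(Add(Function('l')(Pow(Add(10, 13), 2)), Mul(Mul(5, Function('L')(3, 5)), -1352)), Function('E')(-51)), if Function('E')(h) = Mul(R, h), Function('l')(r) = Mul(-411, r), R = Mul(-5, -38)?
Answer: -240629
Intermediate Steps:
R = 190
Function('E')(h) = Mul(190, h)
Add(Add(Function('l')(Pow(Add(10, 13), 2)), Mul(Mul(5, Function('L')(3, 5)), -1352)), Function('E')(-51)) = Add(Add(Mul(-411, Pow(Add(10, 13), 2)), Mul(Mul(5, Add(5, Mul(-1, 3))), -1352)), Mul(190, -51)) = Add(Add(Mul(-411, Pow(23, 2)), Mul(Mul(5, Add(5, -3)), -1352)), -9690) = Add(Add(Mul(-411, 529), Mul(Mul(5, 2), -1352)), -9690) = Add(Add(-217419, Mul(10, -1352)), -9690) = Add(Add(-217419, -13520), -9690) = Add(-230939, -9690) = -240629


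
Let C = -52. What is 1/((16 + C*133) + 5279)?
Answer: -1/1621 ≈ -0.00061690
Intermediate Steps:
1/((16 + C*133) + 5279) = 1/((16 - 52*133) + 5279) = 1/((16 - 6916) + 5279) = 1/(-6900 + 5279) = 1/(-1621) = -1/1621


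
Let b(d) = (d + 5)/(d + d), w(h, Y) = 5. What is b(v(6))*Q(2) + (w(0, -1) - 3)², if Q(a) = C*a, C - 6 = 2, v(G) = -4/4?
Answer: -28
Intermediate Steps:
v(G) = -1 (v(G) = -4*¼ = -1)
C = 8 (C = 6 + 2 = 8)
Q(a) = 8*a
b(d) = (5 + d)/(2*d) (b(d) = (5 + d)/((2*d)) = (5 + d)*(1/(2*d)) = (5 + d)/(2*d))
b(v(6))*Q(2) + (w(0, -1) - 3)² = ((½)*(5 - 1)/(-1))*(8*2) + (5 - 3)² = ((½)*(-1)*4)*16 + 2² = -2*16 + 4 = -32 + 4 = -28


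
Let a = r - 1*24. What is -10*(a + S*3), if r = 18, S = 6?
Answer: -120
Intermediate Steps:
a = -6 (a = 18 - 1*24 = 18 - 24 = -6)
-10*(a + S*3) = -10*(-6 + 6*3) = -10*(-6 + 18) = -10*12 = -120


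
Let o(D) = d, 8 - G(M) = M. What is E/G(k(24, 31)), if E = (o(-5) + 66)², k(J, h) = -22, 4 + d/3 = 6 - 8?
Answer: 384/5 ≈ 76.800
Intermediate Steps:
d = -18 (d = -12 + 3*(6 - 8) = -12 + 3*(-2) = -12 - 6 = -18)
G(M) = 8 - M
o(D) = -18
E = 2304 (E = (-18 + 66)² = 48² = 2304)
E/G(k(24, 31)) = 2304/(8 - 1*(-22)) = 2304/(8 + 22) = 2304/30 = 2304*(1/30) = 384/5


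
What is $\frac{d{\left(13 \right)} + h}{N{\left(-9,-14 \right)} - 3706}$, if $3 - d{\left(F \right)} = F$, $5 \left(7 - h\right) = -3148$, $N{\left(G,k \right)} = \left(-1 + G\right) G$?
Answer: $- \frac{3133}{18080} \approx -0.17329$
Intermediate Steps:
$N{\left(G,k \right)} = G \left(-1 + G\right)$
$h = \frac{3183}{5}$ ($h = 7 - - \frac{3148}{5} = 7 + \frac{3148}{5} = \frac{3183}{5} \approx 636.6$)
$d{\left(F \right)} = 3 - F$
$\frac{d{\left(13 \right)} + h}{N{\left(-9,-14 \right)} - 3706} = \frac{\left(3 - 13\right) + \frac{3183}{5}}{- 9 \left(-1 - 9\right) - 3706} = \frac{\left(3 - 13\right) + \frac{3183}{5}}{\left(-9\right) \left(-10\right) - 3706} = \frac{-10 + \frac{3183}{5}}{90 - 3706} = \frac{3133}{5 \left(-3616\right)} = \frac{3133}{5} \left(- \frac{1}{3616}\right) = - \frac{3133}{18080}$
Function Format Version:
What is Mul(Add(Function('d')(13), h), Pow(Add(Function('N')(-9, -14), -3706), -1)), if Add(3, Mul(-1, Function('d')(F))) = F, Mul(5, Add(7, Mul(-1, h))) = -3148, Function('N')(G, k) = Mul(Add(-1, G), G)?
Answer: Rational(-3133, 18080) ≈ -0.17329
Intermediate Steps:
Function('N')(G, k) = Mul(G, Add(-1, G))
h = Rational(3183, 5) (h = Add(7, Mul(Rational(-1, 5), -3148)) = Add(7, Rational(3148, 5)) = Rational(3183, 5) ≈ 636.60)
Function('d')(F) = Add(3, Mul(-1, F))
Mul(Add(Function('d')(13), h), Pow(Add(Function('N')(-9, -14), -3706), -1)) = Mul(Add(Add(3, Mul(-1, 13)), Rational(3183, 5)), Pow(Add(Mul(-9, Add(-1, -9)), -3706), -1)) = Mul(Add(Add(3, -13), Rational(3183, 5)), Pow(Add(Mul(-9, -10), -3706), -1)) = Mul(Add(-10, Rational(3183, 5)), Pow(Add(90, -3706), -1)) = Mul(Rational(3133, 5), Pow(-3616, -1)) = Mul(Rational(3133, 5), Rational(-1, 3616)) = Rational(-3133, 18080)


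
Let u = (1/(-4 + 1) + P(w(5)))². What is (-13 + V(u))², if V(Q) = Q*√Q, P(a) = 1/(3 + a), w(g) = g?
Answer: 32251490569/191102976 ≈ 168.76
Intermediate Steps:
u = 25/576 (u = (1/(-4 + 1) + 1/(3 + 5))² = (1/(-3) + 1/8)² = (-⅓ + ⅛)² = (-5/24)² = 25/576 ≈ 0.043403)
V(Q) = Q^(3/2)
(-13 + V(u))² = (-13 + (25/576)^(3/2))² = (-13 + 125/13824)² = (-179587/13824)² = 32251490569/191102976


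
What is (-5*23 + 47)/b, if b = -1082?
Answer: 34/541 ≈ 0.062847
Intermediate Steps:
(-5*23 + 47)/b = (-5*23 + 47)/(-1082) = (-115 + 47)*(-1/1082) = -68*(-1/1082) = 34/541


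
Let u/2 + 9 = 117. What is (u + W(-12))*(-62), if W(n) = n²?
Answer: -22320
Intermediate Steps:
u = 216 (u = -18 + 2*117 = -18 + 234 = 216)
(u + W(-12))*(-62) = (216 + (-12)²)*(-62) = (216 + 144)*(-62) = 360*(-62) = -22320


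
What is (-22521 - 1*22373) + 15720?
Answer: -29174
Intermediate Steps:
(-22521 - 1*22373) + 15720 = (-22521 - 22373) + 15720 = -44894 + 15720 = -29174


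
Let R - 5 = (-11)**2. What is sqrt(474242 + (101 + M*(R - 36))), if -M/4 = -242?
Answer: sqrt(561463) ≈ 749.31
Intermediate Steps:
M = 968 (M = -4*(-242) = 968)
R = 126 (R = 5 + (-11)**2 = 5 + 121 = 126)
sqrt(474242 + (101 + M*(R - 36))) = sqrt(474242 + (101 + 968*(126 - 36))) = sqrt(474242 + (101 + 968*90)) = sqrt(474242 + (101 + 87120)) = sqrt(474242 + 87221) = sqrt(561463)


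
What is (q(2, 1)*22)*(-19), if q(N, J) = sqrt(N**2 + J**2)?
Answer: -418*sqrt(5) ≈ -934.68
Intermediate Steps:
q(N, J) = sqrt(J**2 + N**2)
(q(2, 1)*22)*(-19) = (sqrt(1**2 + 2**2)*22)*(-19) = (sqrt(1 + 4)*22)*(-19) = (sqrt(5)*22)*(-19) = (22*sqrt(5))*(-19) = -418*sqrt(5)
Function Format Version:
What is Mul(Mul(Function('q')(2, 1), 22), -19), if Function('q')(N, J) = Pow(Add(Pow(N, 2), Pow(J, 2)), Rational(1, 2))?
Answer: Mul(-418, Pow(5, Rational(1, 2))) ≈ -934.68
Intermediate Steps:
Function('q')(N, J) = Pow(Add(Pow(J, 2), Pow(N, 2)), Rational(1, 2))
Mul(Mul(Function('q')(2, 1), 22), -19) = Mul(Mul(Pow(Add(Pow(1, 2), Pow(2, 2)), Rational(1, 2)), 22), -19) = Mul(Mul(Pow(Add(1, 4), Rational(1, 2)), 22), -19) = Mul(Mul(Pow(5, Rational(1, 2)), 22), -19) = Mul(Mul(22, Pow(5, Rational(1, 2))), -19) = Mul(-418, Pow(5, Rational(1, 2)))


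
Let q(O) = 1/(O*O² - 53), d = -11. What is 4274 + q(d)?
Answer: 5915215/1384 ≈ 4274.0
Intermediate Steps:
q(O) = 1/(-53 + O³) (q(O) = 1/(O³ - 53) = 1/(-53 + O³))
4274 + q(d) = 4274 + 1/(-53 + (-11)³) = 4274 + 1/(-53 - 1331) = 4274 + 1/(-1384) = 4274 - 1/1384 = 5915215/1384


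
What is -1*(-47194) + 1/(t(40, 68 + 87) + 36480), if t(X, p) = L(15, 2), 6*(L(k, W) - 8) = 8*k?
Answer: 1722958553/36508 ≈ 47194.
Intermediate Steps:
L(k, W) = 8 + 4*k/3 (L(k, W) = 8 + (8*k)/6 = 8 + 4*k/3)
t(X, p) = 28 (t(X, p) = 8 + (4/3)*15 = 8 + 20 = 28)
-1*(-47194) + 1/(t(40, 68 + 87) + 36480) = -1*(-47194) + 1/(28 + 36480) = 47194 + 1/36508 = 1722958553/36508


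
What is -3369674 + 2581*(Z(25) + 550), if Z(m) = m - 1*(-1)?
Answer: -1883018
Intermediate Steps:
Z(m) = 1 + m (Z(m) = m + 1 = 1 + m)
-3369674 + 2581*(Z(25) + 550) = -3369674 + 2581*((1 + 25) + 550) = -3369674 + 2581*(26 + 550) = -3369674 + 2581*576 = -3369674 + 1486656 = -1883018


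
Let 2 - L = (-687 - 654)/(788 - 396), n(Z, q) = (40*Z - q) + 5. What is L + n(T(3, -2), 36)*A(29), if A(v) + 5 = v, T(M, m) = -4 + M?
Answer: -665843/392 ≈ -1698.6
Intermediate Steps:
A(v) = -5 + v
n(Z, q) = 5 - q + 40*Z (n(Z, q) = (-q + 40*Z) + 5 = 5 - q + 40*Z)
L = 2125/392 (L = 2 - (-687 - 654)/(788 - 396) = 2 - (-1341)/392 = 2 - 1*(-1341/392) = 2 + 1341/392 = 2125/392 ≈ 5.4209)
L + n(T(3, -2), 36)*A(29) = 2125/392 + (5 - 1*36 + 40*(-4 + 3))*(-5 + 29) = 2125/392 + (5 - 36 + 40*(-1))*24 = 2125/392 + (5 - 36 - 40)*24 = 2125/392 - 71*24 = 2125/392 - 1704 = -665843/392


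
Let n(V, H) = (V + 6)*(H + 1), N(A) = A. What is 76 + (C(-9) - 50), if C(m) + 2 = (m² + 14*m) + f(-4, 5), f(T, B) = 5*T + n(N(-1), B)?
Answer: -11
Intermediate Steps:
n(V, H) = (1 + H)*(6 + V) (n(V, H) = (6 + V)*(1 + H) = (1 + H)*(6 + V))
f(T, B) = 5 + 5*B + 5*T (f(T, B) = 5*T + (6 - 1 + 6*B + B*(-1)) = 5*T + (6 - 1 + 6*B - B) = 5*T + (5 + 5*B) = 5 + 5*B + 5*T)
C(m) = 8 + m² + 14*m (C(m) = -2 + ((m² + 14*m) + (5 + 5*5 + 5*(-4))) = -2 + ((m² + 14*m) + (5 + 25 - 20)) = -2 + ((m² + 14*m) + 10) = -2 + (10 + m² + 14*m) = 8 + m² + 14*m)
76 + (C(-9) - 50) = 76 + ((8 + (-9)² + 14*(-9)) - 50) = 76 + ((8 + 81 - 126) - 50) = 76 + (-37 - 50) = 76 - 87 = -11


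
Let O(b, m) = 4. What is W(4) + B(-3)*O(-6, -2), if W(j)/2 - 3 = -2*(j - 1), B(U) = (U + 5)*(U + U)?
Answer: -54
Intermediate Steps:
B(U) = 2*U*(5 + U) (B(U) = (5 + U)*(2*U) = 2*U*(5 + U))
W(j) = 10 - 4*j (W(j) = 6 + 2*(-2*(j - 1)) = 6 + 2*(-2*(-1 + j)) = 6 + 2*(2 - 2*j) = 6 + (4 - 4*j) = 10 - 4*j)
W(4) + B(-3)*O(-6, -2) = (10 - 4*4) + (2*(-3)*(5 - 3))*4 = (10 - 16) + (2*(-3)*2)*4 = -6 - 12*4 = -6 - 48 = -54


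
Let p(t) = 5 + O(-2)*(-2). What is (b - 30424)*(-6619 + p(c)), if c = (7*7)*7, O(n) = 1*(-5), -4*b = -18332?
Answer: 170653964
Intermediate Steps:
b = 4583 (b = -1/4*(-18332) = 4583)
O(n) = -5
c = 343 (c = 49*7 = 343)
p(t) = 15 (p(t) = 5 - 5*(-2) = 5 + 10 = 15)
(b - 30424)*(-6619 + p(c)) = (4583 - 30424)*(-6619 + 15) = -25841*(-6604) = 170653964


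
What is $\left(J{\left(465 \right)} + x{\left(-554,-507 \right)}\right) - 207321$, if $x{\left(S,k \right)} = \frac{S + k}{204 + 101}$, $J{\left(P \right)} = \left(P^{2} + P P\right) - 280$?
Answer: $\frac{68577884}{305} \approx 2.2485 \cdot 10^{5}$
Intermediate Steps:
$J{\left(P \right)} = -280 + 2 P^{2}$ ($J{\left(P \right)} = \left(P^{2} + P^{2}\right) - 280 = 2 P^{2} - 280 = -280 + 2 P^{2}$)
$x{\left(S,k \right)} = \frac{S}{305} + \frac{k}{305}$ ($x{\left(S,k \right)} = \frac{S + k}{305} = \left(S + k\right) \frac{1}{305} = \frac{S}{305} + \frac{k}{305}$)
$\left(J{\left(465 \right)} + x{\left(-554,-507 \right)}\right) - 207321 = \left(\left(-280 + 2 \cdot 465^{2}\right) + \left(\frac{1}{305} \left(-554\right) + \frac{1}{305} \left(-507\right)\right)\right) - 207321 = \left(\left(-280 + 2 \cdot 216225\right) - \frac{1061}{305}\right) - 207321 = \left(\left(-280 + 432450\right) - \frac{1061}{305}\right) - 207321 = \left(432170 - \frac{1061}{305}\right) - 207321 = \frac{131810789}{305} - 207321 = \frac{68577884}{305}$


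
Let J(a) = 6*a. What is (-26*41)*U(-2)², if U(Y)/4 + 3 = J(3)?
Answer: -3837600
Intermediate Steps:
U(Y) = 60 (U(Y) = -12 + 4*(6*3) = -12 + 4*18 = -12 + 72 = 60)
(-26*41)*U(-2)² = -26*41*60² = -1066*3600 = -3837600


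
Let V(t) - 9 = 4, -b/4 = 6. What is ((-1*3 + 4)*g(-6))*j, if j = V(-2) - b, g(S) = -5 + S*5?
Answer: -1295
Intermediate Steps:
b = -24 (b = -4*6 = -24)
V(t) = 13 (V(t) = 9 + 4 = 13)
g(S) = -5 + 5*S
j = 37 (j = 13 - 1*(-24) = 13 + 24 = 37)
((-1*3 + 4)*g(-6))*j = ((-1*3 + 4)*(-5 + 5*(-6)))*37 = ((-3 + 4)*(-5 - 30))*37 = (1*(-35))*37 = -35*37 = -1295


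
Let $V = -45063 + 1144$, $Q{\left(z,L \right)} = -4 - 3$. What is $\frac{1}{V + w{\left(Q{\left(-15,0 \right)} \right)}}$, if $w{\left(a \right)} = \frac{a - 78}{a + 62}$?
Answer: $- \frac{11}{483126} \approx -2.2768 \cdot 10^{-5}$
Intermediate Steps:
$Q{\left(z,L \right)} = -7$
$V = -43919$
$w{\left(a \right)} = \frac{-78 + a}{62 + a}$
$\frac{1}{V + w{\left(Q{\left(-15,0 \right)} \right)}} = \frac{1}{-43919 + \frac{-78 - 7}{62 - 7}} = \frac{1}{-43919 + \frac{1}{55} \left(-85\right)} = \frac{1}{-43919 - \frac{17}{11}} = \frac{1}{- \frac{483126}{11}} = - \frac{11}{483126}$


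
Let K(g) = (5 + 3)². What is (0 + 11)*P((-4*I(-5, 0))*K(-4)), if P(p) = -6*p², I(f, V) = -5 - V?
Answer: -108134400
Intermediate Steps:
K(g) = 64 (K(g) = 8² = 64)
(0 + 11)*P((-4*I(-5, 0))*K(-4)) = (0 + 11)*(-6*65536*(-5 - 1*0)²) = 11*(-6*65536*(-5 + 0)²) = 11*(-6*(-4*(-5)*64)²) = 11*(-6*(20*64)²) = 11*(-6*1280²) = 11*(-6*1638400) = 11*(-9830400) = -108134400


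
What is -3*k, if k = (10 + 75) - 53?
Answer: -96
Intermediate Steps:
k = 32 (k = 85 - 53 = 32)
-3*k = -3*32 = -96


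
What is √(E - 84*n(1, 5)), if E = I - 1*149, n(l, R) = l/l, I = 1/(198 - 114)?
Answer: I*√410991/42 ≈ 15.264*I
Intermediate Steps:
I = 1/84 ≈ 0.011905
n(l, R) = 1
E = -12515/84 (E = 1/84 - 1*149 = 1/84 - 149 = -12515/84 ≈ -148.99)
√(E - 84*n(1, 5)) = √(-12515/84 - 84*1) = √(-12515/84 - 84) = √(-19571/84) = I*√410991/42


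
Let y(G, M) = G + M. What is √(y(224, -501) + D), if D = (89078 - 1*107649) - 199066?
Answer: I*√217914 ≈ 466.81*I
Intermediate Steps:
D = -217637 (D = (89078 - 107649) - 199066 = -18571 - 199066 = -217637)
√(y(224, -501) + D) = √((224 - 501) - 217637) = √(-277 - 217637) = √(-217914) = I*√217914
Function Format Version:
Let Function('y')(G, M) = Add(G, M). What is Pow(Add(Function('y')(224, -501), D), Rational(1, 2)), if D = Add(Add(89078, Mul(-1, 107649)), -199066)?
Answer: Mul(I, Pow(217914, Rational(1, 2))) ≈ Mul(466.81, I)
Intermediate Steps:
D = -217637 (D = Add(Add(89078, -107649), -199066) = Add(-18571, -199066) = -217637)
Pow(Add(Function('y')(224, -501), D), Rational(1, 2)) = Pow(Add(Add(224, -501), -217637), Rational(1, 2)) = Pow(Add(-277, -217637), Rational(1, 2)) = Pow(-217914, Rational(1, 2)) = Mul(I, Pow(217914, Rational(1, 2)))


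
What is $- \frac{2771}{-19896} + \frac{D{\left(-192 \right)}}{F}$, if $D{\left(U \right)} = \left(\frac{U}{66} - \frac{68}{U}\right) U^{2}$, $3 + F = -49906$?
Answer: $\frac{22134168901}{10922884104} \approx 2.0264$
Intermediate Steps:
$F = -49909$ ($F = -3 - 49906 = -49909$)
$D{\left(U \right)} = U^{2} \left(- \frac{68}{U} + \frac{U}{66}\right)$ ($D{\left(U \right)} = \left(U \frac{1}{66} - \frac{68}{U}\right) U^{2} = \left(\frac{U}{66} - \frac{68}{U}\right) U^{2} = \left(- \frac{68}{U} + \frac{U}{66}\right) U^{2} = U^{2} \left(- \frac{68}{U} + \frac{U}{66}\right)$)
$- \frac{2771}{-19896} + \frac{D{\left(-192 \right)}}{F} = - \frac{2771}{-19896} + \frac{\frac{1}{66} \left(-192\right) \left(-4488 + \left(-192\right)^{2}\right)}{-49909} = \left(-2771\right) \left(- \frac{1}{19896}\right) + \frac{1}{66} \left(-192\right) \left(-4488 + 36864\right) \left(- \frac{1}{49909}\right) = \frac{2771}{19896} + \frac{1}{66} \left(-192\right) 32376 \left(- \frac{1}{49909}\right) = \frac{2771}{19896} - - \frac{1036032}{548999} = \frac{2771}{19896} + \frac{1036032}{548999} = \frac{22134168901}{10922884104}$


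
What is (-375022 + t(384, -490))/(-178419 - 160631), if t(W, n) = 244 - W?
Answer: 187581/169525 ≈ 1.1065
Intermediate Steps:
(-375022 + t(384, -490))/(-178419 - 160631) = (-375022 + (244 - 1*384))/(-178419 - 160631) = (-375022 + (244 - 384))/(-339050) = (-375022 - 140)*(-1/339050) = -375162*(-1/339050) = 187581/169525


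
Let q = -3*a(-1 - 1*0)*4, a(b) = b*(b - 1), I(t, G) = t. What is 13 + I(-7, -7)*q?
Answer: 181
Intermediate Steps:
a(b) = b*(-1 + b)
q = -24 (q = -3*(-1 - 1*0)*(-1 + (-1 - 1*0))*4 = -3*(-1 + 0)*(-1 + (-1 + 0))*4 = -(-3)*(-1 - 1)*4 = -(-3)*(-2)*4 = -3*2*4 = -6*4 = -24)
13 + I(-7, -7)*q = 13 - 7*(-24) = 13 + 168 = 181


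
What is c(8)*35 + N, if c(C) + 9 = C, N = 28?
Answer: -7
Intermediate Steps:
c(C) = -9 + C
c(8)*35 + N = (-9 + 8)*35 + 28 = -1*35 + 28 = -35 + 28 = -7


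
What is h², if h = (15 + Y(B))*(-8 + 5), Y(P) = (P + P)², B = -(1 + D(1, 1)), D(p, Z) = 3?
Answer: 56169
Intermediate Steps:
B = -4 (B = -(1 + 3) = -1*4 = -4)
Y(P) = 4*P² (Y(P) = (2*P)² = 4*P²)
h = -237 (h = (15 + 4*(-4)²)*(-8 + 5) = (15 + 4*16)*(-3) = (15 + 64)*(-3) = 79*(-3) = -237)
h² = (-237)² = 56169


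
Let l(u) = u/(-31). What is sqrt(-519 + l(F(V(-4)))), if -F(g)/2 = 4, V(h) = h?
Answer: I*sqrt(498511)/31 ≈ 22.776*I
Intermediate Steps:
F(g) = -8 (F(g) = -2*4 = -8)
l(u) = -u/31 (l(u) = u*(-1/31) = -u/31)
sqrt(-519 + l(F(V(-4)))) = sqrt(-519 - 1/31*(-8)) = sqrt(-519 + 8/31) = sqrt(-16081/31) = I*sqrt(498511)/31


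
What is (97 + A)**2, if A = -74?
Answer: 529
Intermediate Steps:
(97 + A)**2 = (97 - 74)**2 = 23**2 = 529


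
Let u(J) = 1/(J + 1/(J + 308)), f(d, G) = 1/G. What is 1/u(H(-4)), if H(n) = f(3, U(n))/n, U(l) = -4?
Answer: 5185/78864 ≈ 0.065746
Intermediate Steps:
H(n) = -1/(4*n) (H(n) = 1/((-4)*n) = -1/(4*n))
u(J) = 1/(J + 1/(308 + J))
1/u(H(-4)) = 1/((308 - 1/4/(-4))/(1 + (-1/4/(-4))**2 + 308*(-1/4/(-4)))) = 1/((308 - 1/4*(-1/4))/(1 + (-1/4*(-1/4))**2 + 308*(-1/4*(-1/4)))) = 1/((308 + 1/16)/(1 + (1/16)**2 + 308*(1/16))) = 1/((4929/16)/(1 + 1/256 + 77/4)) = 1/((4929/16)/(5185/256)) = 1/((256/5185)*(4929/16)) = 1/(78864/5185) = 5185/78864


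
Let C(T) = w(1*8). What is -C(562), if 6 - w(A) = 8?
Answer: 2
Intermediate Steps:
w(A) = -2 (w(A) = 6 - 1*8 = 6 - 8 = -2)
C(T) = -2
-C(562) = -1*(-2) = 2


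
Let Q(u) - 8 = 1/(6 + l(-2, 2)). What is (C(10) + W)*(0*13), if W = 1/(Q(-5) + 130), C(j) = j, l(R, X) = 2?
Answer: 0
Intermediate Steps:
Q(u) = 65/8 (Q(u) = 8 + 1/(6 + 2) = 8 + 1/8 = 65/8)
W = 8/1105 (W = 1/(65/8 + 130) = 1/(1105/8) = 8/1105 ≈ 0.0072398)
(C(10) + W)*(0*13) = (10 + 8/1105)*(0*13) = (11058/1105)*0 = 0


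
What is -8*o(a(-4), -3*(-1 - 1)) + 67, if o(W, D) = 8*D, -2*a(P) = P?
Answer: -317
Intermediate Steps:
a(P) = -P/2
-8*o(a(-4), -3*(-1 - 1)) + 67 = -64*(-3*(-1 - 1)) + 67 = -64*(-3*(-2)) + 67 = -64*6 + 67 = -8*48 + 67 = -384 + 67 = -317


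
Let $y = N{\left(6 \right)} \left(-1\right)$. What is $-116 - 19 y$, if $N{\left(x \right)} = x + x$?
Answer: $112$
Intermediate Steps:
$N{\left(x \right)} = 2 x$
$y = -12$ ($y = 2 \cdot 6 \left(-1\right) = 12 \left(-1\right) = -12$)
$-116 - 19 y = -116 - -228 = -116 + 228 = 112$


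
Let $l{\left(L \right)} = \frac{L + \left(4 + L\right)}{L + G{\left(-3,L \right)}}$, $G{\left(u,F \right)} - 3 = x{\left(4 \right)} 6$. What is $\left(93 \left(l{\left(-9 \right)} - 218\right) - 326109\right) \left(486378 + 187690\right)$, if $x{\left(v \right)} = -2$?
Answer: $- \frac{700310815376}{3} \approx -2.3344 \cdot 10^{11}$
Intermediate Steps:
$G{\left(u,F \right)} = -9$ ($G{\left(u,F \right)} = 3 - 12 = -9$)
$l{\left(L \right)} = \frac{4 + 2 L}{-9 + L}$ ($l{\left(L \right)} = \frac{L + \left(4 + L\right)}{L - 9} = \frac{4 + 2 L}{-9 + L}$)
$\left(93 \left(l{\left(-9 \right)} - 218\right) - 326109\right) \left(486378 + 187690\right) = \left(93 \left(\frac{2 \left(2 - 9\right)}{-9 - 9} - 218\right) - 326109\right) \left(486378 + 187690\right) = \left(93 \left(2 \frac{1}{-18} \left(-7\right) - 218\right) - 326109\right) 674068 = \left(93 \left(2 \left(- \frac{1}{18}\right) \left(-7\right) - 218\right) - 326109\right) 674068 = \left(93 \left(\frac{7}{9} - 218\right) - 326109\right) 674068 = \left(93 \left(- \frac{1955}{9}\right) - 326109\right) 674068 = \left(- \frac{60605}{3} - 326109\right) 674068 = \left(- \frac{1038932}{3}\right) 674068 = - \frac{700310815376}{3}$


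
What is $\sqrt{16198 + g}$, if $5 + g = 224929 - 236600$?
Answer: $\sqrt{4522} \approx 67.246$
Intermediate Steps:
$g = -11676$ ($g = -5 + \left(224929 - 236600\right) = -5 - 11671 = -11676$)
$\sqrt{16198 + g} = \sqrt{16198 - 11676} = \sqrt{4522}$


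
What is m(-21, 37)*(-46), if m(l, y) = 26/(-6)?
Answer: 598/3 ≈ 199.33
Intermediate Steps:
m(l, y) = -13/3 (m(l, y) = 26*(-⅙) = -13/3)
m(-21, 37)*(-46) = -13/3*(-46) = 598/3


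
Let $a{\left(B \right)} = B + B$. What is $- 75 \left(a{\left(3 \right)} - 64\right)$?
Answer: $4350$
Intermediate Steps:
$a{\left(B \right)} = 2 B$
$- 75 \left(a{\left(3 \right)} - 64\right) = - 75 \left(2 \cdot 3 - 64\right) = - 75 \left(6 - 64\right) = \left(-75\right) \left(-58\right) = 4350$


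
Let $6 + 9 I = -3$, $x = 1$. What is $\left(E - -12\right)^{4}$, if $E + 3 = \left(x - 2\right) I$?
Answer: $10000$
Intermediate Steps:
$I = -1$ ($I = - \frac{2}{3} + \frac{1}{9} \left(-3\right) = - \frac{2}{3} - \frac{1}{3} = -1$)
$E = -2$ ($E = -3 + \left(1 - 2\right) \left(-1\right) = -3 - -1 = -3 + 1 = -2$)
$\left(E - -12\right)^{4} = \left(-2 - -12\right)^{4} = \left(-2 + 12\right)^{4} = 10^{4} = 10000$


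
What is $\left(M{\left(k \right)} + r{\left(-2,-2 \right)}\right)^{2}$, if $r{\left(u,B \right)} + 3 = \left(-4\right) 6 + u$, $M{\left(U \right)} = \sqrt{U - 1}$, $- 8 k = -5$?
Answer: $\frac{\left(116 - i \sqrt{6}\right)^{2}}{16} \approx 840.63 - 35.518 i$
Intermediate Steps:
$k = \frac{5}{8}$ ($k = \left(- \frac{1}{8}\right) \left(-5\right) = \frac{5}{8} \approx 0.625$)
$M{\left(U \right)} = \sqrt{-1 + U}$
$r{\left(u,B \right)} = -27 + u$ ($r{\left(u,B \right)} = -3 + \left(\left(-4\right) 6 + u\right) = -3 + \left(-24 + u\right) = -27 + u$)
$\left(M{\left(k \right)} + r{\left(-2,-2 \right)}\right)^{2} = \left(\sqrt{-1 + \frac{5}{8}} - 29\right)^{2} = \left(\sqrt{- \frac{3}{8}} - 29\right)^{2} = \left(\frac{i \sqrt{6}}{4} - 29\right)^{2} = \left(-29 + \frac{i \sqrt{6}}{4}\right)^{2}$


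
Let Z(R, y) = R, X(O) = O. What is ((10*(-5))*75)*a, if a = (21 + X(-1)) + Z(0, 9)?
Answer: -75000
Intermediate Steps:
a = 20 (a = (21 - 1) + 0 = 20 + 0 = 20)
((10*(-5))*75)*a = ((10*(-5))*75)*20 = -50*75*20 = -3750*20 = -75000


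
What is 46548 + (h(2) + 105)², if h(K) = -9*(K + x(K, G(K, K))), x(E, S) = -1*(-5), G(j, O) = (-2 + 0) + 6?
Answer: 48312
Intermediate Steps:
G(j, O) = 4 (G(j, O) = -2 + 6 = 4)
x(E, S) = 5
h(K) = -45 - 9*K (h(K) = -9*(K + 5) = -9*(5 + K) = -45 - 9*K)
46548 + (h(2) + 105)² = 46548 + ((-45 - 9*2) + 105)² = 46548 + ((-45 - 18) + 105)² = 46548 + (-63 + 105)² = 46548 + 42² = 46548 + 1764 = 48312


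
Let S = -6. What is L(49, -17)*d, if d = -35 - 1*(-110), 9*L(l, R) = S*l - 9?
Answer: -2525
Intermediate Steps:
L(l, R) = -1 - 2*l/3 (L(l, R) = (-6*l - 9)/9 = (-9 - 6*l)/9 = -1 - 2*l/3)
d = 75 (d = -35 + 110 = 75)
L(49, -17)*d = (-1 - ⅔*49)*75 = (-1 - 98/3)*75 = -101/3*75 = -2525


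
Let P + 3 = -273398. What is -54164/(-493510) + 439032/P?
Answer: -100929095278/67463063755 ≈ -1.4961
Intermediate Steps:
P = -273401 (P = -3 - 273398 = -273401)
-54164/(-493510) + 439032/P = -54164/(-493510) + 439032/(-273401) = -54164*(-1/493510) + 439032*(-1/273401) = 27082/246755 - 439032/273401 = -100929095278/67463063755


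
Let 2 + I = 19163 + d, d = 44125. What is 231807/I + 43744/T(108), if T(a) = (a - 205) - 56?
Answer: -2732916313/9682758 ≈ -282.25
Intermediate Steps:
T(a) = -261 + a (T(a) = (-205 + a) - 56 = -261 + a)
I = 63286 (I = -2 + (19163 + 44125) = -2 + 63288 = 63286)
231807/I + 43744/T(108) = 231807/63286 + 43744/(-261 + 108) = 231807*(1/63286) + 43744/(-153) = 231807/63286 + 43744*(-1/153) = 231807/63286 - 43744/153 = -2732916313/9682758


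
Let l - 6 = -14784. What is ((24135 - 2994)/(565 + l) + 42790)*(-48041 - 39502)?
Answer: -53239549372047/14213 ≈ -3.7458e+9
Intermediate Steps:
l = -14778 (l = 6 - 14784 = -14778)
((24135 - 2994)/(565 + l) + 42790)*(-48041 - 39502) = ((24135 - 2994)/(565 - 14778) + 42790)*(-48041 - 39502) = (21141/(-14213) + 42790)*(-87543) = (21141*(-1/14213) + 42790)*(-87543) = (-21141/14213 + 42790)*(-87543) = (608153129/14213)*(-87543) = -53239549372047/14213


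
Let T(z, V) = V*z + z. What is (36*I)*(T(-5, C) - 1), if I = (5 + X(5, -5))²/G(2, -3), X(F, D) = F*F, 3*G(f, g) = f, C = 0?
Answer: -291600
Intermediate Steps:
G(f, g) = f/3
X(F, D) = F²
T(z, V) = z + V*z
I = 1350 (I = (5 + 5²)²/(((⅓)*2)) = (5 + 25)²/(⅔) = 30²*(3/2) = 900*(3/2) = 1350)
(36*I)*(T(-5, C) - 1) = (36*1350)*(-5*(1 + 0) - 1) = 48600*(-5*1 - 1) = 48600*(-5 - 1) = 48600*(-6) = -291600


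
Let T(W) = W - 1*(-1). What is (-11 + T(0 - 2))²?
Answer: 144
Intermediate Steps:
T(W) = 1 + W (T(W) = W + 1 = 1 + W)
(-11 + T(0 - 2))² = (-11 + (1 + (0 - 2)))² = (-11 + (1 - 2))² = (-11 - 1)² = (-12)² = 144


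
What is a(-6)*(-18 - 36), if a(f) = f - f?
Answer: 0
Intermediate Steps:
a(f) = 0
a(-6)*(-18 - 36) = 0*(-18 - 36) = 0*(-54) = 0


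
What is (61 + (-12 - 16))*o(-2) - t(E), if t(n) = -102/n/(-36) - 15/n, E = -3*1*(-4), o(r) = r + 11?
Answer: 21457/72 ≈ 298.01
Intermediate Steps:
o(r) = 11 + r
E = 12 (E = -3*(-4) = 12)
t(n) = -73/(6*n) (t(n) = -102/n*(-1/36) - 15/n = 17/(6*n) - 15/n = -73/(6*n))
(61 + (-12 - 16))*o(-2) - t(E) = (61 + (-12 - 16))*(11 - 2) - (-73)/(6*12) = (61 - 28)*9 - (-73)/(6*12) = 33*9 - 1*(-73/72) = 297 + 73/72 = 21457/72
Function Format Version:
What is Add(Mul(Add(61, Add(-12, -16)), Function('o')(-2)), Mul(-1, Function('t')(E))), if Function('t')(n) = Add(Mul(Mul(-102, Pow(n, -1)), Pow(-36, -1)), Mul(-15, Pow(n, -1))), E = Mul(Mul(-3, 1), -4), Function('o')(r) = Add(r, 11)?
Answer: Rational(21457, 72) ≈ 298.01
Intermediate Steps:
Function('o')(r) = Add(11, r)
E = 12 (E = Mul(-3, -4) = 12)
Function('t')(n) = Mul(Rational(-73, 6), Pow(n, -1)) (Function('t')(n) = Add(Mul(Mul(-102, Pow(n, -1)), Rational(-1, 36)), Mul(-15, Pow(n, -1))) = Add(Mul(Rational(17, 6), Pow(n, -1)), Mul(-15, Pow(n, -1))) = Mul(Rational(-73, 6), Pow(n, -1)))
Add(Mul(Add(61, Add(-12, -16)), Function('o')(-2)), Mul(-1, Function('t')(E))) = Add(Mul(Add(61, Add(-12, -16)), Add(11, -2)), Mul(-1, Mul(Rational(-73, 6), Pow(12, -1)))) = Add(Mul(Add(61, -28), 9), Mul(-1, Mul(Rational(-73, 6), Rational(1, 12)))) = Add(Mul(33, 9), Mul(-1, Rational(-73, 72))) = Add(297, Rational(73, 72)) = Rational(21457, 72)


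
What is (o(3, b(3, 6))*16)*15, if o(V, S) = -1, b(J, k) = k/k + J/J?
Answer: -240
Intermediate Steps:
b(J, k) = 2 (b(J, k) = 1 + 1 = 2)
(o(3, b(3, 6))*16)*15 = -1*16*15 = -16*15 = -240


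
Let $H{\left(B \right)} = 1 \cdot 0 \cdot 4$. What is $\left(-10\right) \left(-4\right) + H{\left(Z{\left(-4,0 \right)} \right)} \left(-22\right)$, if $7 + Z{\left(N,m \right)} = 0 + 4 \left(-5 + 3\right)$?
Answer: $40$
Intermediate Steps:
$Z{\left(N,m \right)} = -15$ ($Z{\left(N,m \right)} = -7 + \left(0 + 4 \left(-5 + 3\right)\right) = -7 + \left(0 + 4 \left(-2\right)\right) = -7 + \left(0 - 8\right) = -7 - 8 = -15$)
$H{\left(B \right)} = 0$ ($H{\left(B \right)} = 0 \cdot 4 = 0$)
$\left(-10\right) \left(-4\right) + H{\left(Z{\left(-4,0 \right)} \right)} \left(-22\right) = \left(-10\right) \left(-4\right) + 0 \left(-22\right) = 40 + 0 = 40$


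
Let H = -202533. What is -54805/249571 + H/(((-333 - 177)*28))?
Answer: 2369702283/169708280 ≈ 13.963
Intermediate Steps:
-54805/249571 + H/(((-333 - 177)*28)) = -54805/249571 - 202533*1/(28*(-333 - 177)) = -54805*1/249571 - 202533/((-510*28)) = -54805/249571 - 202533/(-14280) = -54805/249571 - 202533*(-1/14280) = -54805/249571 + 67511/4760 = 2369702283/169708280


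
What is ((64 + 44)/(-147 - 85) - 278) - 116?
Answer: -22879/58 ≈ -394.47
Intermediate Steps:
((64 + 44)/(-147 - 85) - 278) - 116 = (108/(-232) - 278) - 116 = (108*(-1/232) - 278) - 116 = (-27/58 - 278) - 116 = -16151/58 - 116 = -22879/58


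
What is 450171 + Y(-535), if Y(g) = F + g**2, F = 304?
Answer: 736700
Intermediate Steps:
Y(g) = 304 + g**2
450171 + Y(-535) = 450171 + (304 + (-535)**2) = 450171 + (304 + 286225) = 450171 + 286529 = 736700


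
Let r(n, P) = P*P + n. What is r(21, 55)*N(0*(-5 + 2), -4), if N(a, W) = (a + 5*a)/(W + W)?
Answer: 0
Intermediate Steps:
N(a, W) = 3*a/W (N(a, W) = (6*a)/((2*W)) = (6*a)*(1/(2*W)) = 3*a/W)
r(n, P) = n + P**2 (r(n, P) = P**2 + n = n + P**2)
r(21, 55)*N(0*(-5 + 2), -4) = (21 + 55**2)*(3*(0*(-5 + 2))/(-4)) = (21 + 3025)*(3*(0*(-3))*(-1/4)) = 3046*(3*0*(-1/4)) = 3046*0 = 0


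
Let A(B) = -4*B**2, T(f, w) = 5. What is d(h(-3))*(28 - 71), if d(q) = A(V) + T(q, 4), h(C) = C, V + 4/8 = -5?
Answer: 4988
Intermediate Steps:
V = -11/2 (V = -1/2 - 5 = -11/2 ≈ -5.5000)
d(q) = -116 (d(q) = -4*(-11/2)**2 + 5 = -4*121/4 + 5 = -121 + 5 = -116)
d(h(-3))*(28 - 71) = -116*(28 - 71) = -116*(-43) = 4988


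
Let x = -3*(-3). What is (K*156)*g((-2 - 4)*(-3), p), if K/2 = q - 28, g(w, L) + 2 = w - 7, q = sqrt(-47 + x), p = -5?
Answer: -78624 + 2808*I*sqrt(38) ≈ -78624.0 + 17310.0*I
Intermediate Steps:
x = 9
q = I*sqrt(38) (q = sqrt(-47 + 9) = sqrt(-38) = I*sqrt(38) ≈ 6.1644*I)
g(w, L) = -9 + w (g(w, L) = -2 + (w - 7) = -2 + (-7 + w) = -9 + w)
K = -56 + 2*I*sqrt(38) (K = 2*(I*sqrt(38) - 28) = 2*(-28 + I*sqrt(38)) = -56 + 2*I*sqrt(38) ≈ -56.0 + 12.329*I)
(K*156)*g((-2 - 4)*(-3), p) = ((-56 + 2*I*sqrt(38))*156)*(-9 + (-2 - 4)*(-3)) = (-8736 + 312*I*sqrt(38))*(-9 - 6*(-3)) = (-8736 + 312*I*sqrt(38))*(-9 + 18) = (-8736 + 312*I*sqrt(38))*9 = -78624 + 2808*I*sqrt(38)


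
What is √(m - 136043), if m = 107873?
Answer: 3*I*√3130 ≈ 167.84*I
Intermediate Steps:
√(m - 136043) = √(107873 - 136043) = √(-28170) = 3*I*√3130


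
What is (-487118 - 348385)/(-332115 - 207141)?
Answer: 278501/179752 ≈ 1.5494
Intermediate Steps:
(-487118 - 348385)/(-332115 - 207141) = -835503/(-539256) = -835503*(-1/539256) = 278501/179752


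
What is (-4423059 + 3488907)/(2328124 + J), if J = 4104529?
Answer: -934152/6432653 ≈ -0.14522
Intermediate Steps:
(-4423059 + 3488907)/(2328124 + J) = (-4423059 + 3488907)/(2328124 + 4104529) = -934152/6432653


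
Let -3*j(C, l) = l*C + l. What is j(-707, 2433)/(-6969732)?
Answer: -286283/3484866 ≈ -0.082150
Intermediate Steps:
j(C, l) = -l/3 - C*l/3 (j(C, l) = -(l*C + l)/3 = -(C*l + l)/3 = -(l + C*l)/3 = -l/3 - C*l/3)
j(-707, 2433)/(-6969732) = -⅓*2433*(1 - 707)/(-6969732) = -⅓*2433*(-706)*(-1/6969732) = 572566*(-1/6969732) = -286283/3484866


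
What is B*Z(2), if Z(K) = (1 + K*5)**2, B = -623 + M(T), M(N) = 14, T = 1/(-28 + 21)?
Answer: -73689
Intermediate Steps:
T = -1/7 (T = 1/(-7) = -1/7 ≈ -0.14286)
B = -609 (B = -623 + 14 = -609)
Z(K) = (1 + 5*K)**2
B*Z(2) = -609*(1 + 5*2)**2 = -609*(1 + 10)**2 = -609*11**2 = -609*121 = -73689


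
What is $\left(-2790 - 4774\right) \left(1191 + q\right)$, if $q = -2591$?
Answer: $10589600$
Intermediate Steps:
$\left(-2790 - 4774\right) \left(1191 + q\right) = \left(-2790 - 4774\right) \left(1191 - 2591\right) = \left(-7564\right) \left(-1400\right) = 10589600$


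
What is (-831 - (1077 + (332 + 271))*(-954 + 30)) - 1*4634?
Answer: 1546855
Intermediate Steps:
(-831 - (1077 + (332 + 271))*(-954 + 30)) - 1*4634 = (-831 - (1077 + 603)*(-924)) - 4634 = (-831 - 1680*(-924)) - 4634 = (-831 - 1*(-1552320)) - 4634 = (-831 + 1552320) - 4634 = 1551489 - 4634 = 1546855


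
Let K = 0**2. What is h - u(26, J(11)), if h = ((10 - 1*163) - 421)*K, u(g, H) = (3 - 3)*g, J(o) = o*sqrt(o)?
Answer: 0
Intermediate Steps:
J(o) = o**(3/2)
u(g, H) = 0 (u(g, H) = 0*g = 0)
K = 0
h = 0 (h = ((10 - 1*163) - 421)*0 = ((10 - 163) - 421)*0 = (-153 - 421)*0 = -574*0 = 0)
h - u(26, J(11)) = 0 - 1*0 = 0 + 0 = 0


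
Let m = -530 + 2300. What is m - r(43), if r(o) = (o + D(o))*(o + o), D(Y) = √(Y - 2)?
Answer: -1928 - 86*√41 ≈ -2478.7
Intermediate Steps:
m = 1770
D(Y) = √(-2 + Y)
r(o) = 2*o*(o + √(-2 + o)) (r(o) = (o + √(-2 + o))*(o + o) = (o + √(-2 + o))*(2*o) = 2*o*(o + √(-2 + o)))
m - r(43) = 1770 - 2*43*(43 + √(-2 + 43)) = 1770 - 2*43*(43 + √41) = 1770 - (3698 + 86*√41) = 1770 + (-3698 - 86*√41) = -1928 - 86*√41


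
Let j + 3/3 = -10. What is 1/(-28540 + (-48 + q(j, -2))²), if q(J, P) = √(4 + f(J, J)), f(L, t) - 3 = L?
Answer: -205/5379488 + 3*I/10758976 ≈ -3.8108e-5 + 2.7884e-7*I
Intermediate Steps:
j = -11 (j = -1 - 10 = -11)
f(L, t) = 3 + L
q(J, P) = √(7 + J) (q(J, P) = √(4 + (3 + J)) = √(7 + J))
1/(-28540 + (-48 + q(j, -2))²) = 1/(-28540 + (-48 + √(7 - 11))²) = 1/(-28540 + (-48 + √(-4))²) = 1/(-28540 + (-48 + 2*I)²)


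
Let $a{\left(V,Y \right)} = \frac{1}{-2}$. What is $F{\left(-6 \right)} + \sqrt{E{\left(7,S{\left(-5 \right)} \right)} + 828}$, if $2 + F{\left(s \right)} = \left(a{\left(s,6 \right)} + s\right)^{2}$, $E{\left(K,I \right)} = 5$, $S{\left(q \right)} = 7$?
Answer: $\frac{161}{4} + 7 \sqrt{17} \approx 69.112$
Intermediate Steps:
$a{\left(V,Y \right)} = - \frac{1}{2}$
$F{\left(s \right)} = -2 + \left(- \frac{1}{2} + s\right)^{2}$
$F{\left(-6 \right)} + \sqrt{E{\left(7,S{\left(-5 \right)} \right)} + 828} = \left(- \frac{7}{4} + \left(-6\right)^{2} - -6\right) + \sqrt{5 + 828} = \left(- \frac{7}{4} + 36 + 6\right) + \sqrt{833} = \frac{161}{4} + 7 \sqrt{17}$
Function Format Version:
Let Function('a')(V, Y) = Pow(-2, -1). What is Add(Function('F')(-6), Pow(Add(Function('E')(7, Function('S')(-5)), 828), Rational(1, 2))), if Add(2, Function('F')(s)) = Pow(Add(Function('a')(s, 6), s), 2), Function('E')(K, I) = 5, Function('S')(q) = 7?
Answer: Add(Rational(161, 4), Mul(7, Pow(17, Rational(1, 2)))) ≈ 69.112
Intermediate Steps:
Function('a')(V, Y) = Rational(-1, 2)
Function('F')(s) = Add(-2, Pow(Add(Rational(-1, 2), s), 2))
Add(Function('F')(-6), Pow(Add(Function('E')(7, Function('S')(-5)), 828), Rational(1, 2))) = Add(Add(Rational(-7, 4), Pow(-6, 2), Mul(-1, -6)), Pow(Add(5, 828), Rational(1, 2))) = Add(Add(Rational(-7, 4), 36, 6), Pow(833, Rational(1, 2))) = Add(Rational(161, 4), Mul(7, Pow(17, Rational(1, 2))))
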